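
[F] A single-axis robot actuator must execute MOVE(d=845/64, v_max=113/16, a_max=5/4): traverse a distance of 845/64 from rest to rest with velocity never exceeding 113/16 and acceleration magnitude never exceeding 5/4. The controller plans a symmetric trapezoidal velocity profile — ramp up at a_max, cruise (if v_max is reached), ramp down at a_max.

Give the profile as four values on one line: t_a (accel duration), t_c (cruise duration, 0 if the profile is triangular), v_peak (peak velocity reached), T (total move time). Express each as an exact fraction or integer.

t_a=13/4 t_c=0 v_peak=65/16 T=13/2

vₘ²/aₘ = (113/16)²/(5/4) = 12769/320
845/64 < 12769/320 ⇒ no cruise
v_peak = √(845/64·5/4) = √(4225/256) = 65/16
t_a = (65/16)/(5/4) = 13/4; t_c = 0
T = 2·13/4 = 13/2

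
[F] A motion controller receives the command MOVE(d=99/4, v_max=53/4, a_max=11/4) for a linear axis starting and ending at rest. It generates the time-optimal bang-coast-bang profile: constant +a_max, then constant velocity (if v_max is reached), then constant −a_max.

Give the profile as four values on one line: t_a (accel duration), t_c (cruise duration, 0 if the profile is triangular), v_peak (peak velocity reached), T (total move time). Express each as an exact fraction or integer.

vₘ²/aₘ = (53/4)²/(11/4) = 2809/44
99/4 < 2809/44 → triangular
v_peak = √(99/4·11/4) = √(1089/16) = 33/4
t_a = (33/4)/(11/4) = 3; t_c = 0
T = 2·3 = 6

t_a=3 t_c=0 v_peak=33/4 T=6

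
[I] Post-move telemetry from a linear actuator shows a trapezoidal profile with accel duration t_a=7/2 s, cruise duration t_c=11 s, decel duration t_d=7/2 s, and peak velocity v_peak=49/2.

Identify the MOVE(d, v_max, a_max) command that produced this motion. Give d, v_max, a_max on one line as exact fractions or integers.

d=1421/4 v_max=49/2 a_max=7

a_max = (49/2)/(7/2) = 7
d_a = ½·49/2·7/2 = 343/8; d_c = 49/2·11 = 539/2
d = 2·343/8 + 539/2 = 1421/4
t_c = 11 > 0 so v_max = 49/2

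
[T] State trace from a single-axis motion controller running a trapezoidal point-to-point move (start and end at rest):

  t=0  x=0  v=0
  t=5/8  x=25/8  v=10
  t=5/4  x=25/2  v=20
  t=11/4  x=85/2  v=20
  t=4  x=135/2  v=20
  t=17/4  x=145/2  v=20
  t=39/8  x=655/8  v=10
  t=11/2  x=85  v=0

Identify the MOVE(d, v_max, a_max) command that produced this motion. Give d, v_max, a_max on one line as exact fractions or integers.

d=85 v_max=20 a_max=16

final state: t=11/2, x=85, v=0 → d = 85
a_max = (10−0)/(5/8−0) = 16
max v = 20 over t∈[5/4,17/4] → v_max = 20
check: 20·(5/4+3) = 85 ✓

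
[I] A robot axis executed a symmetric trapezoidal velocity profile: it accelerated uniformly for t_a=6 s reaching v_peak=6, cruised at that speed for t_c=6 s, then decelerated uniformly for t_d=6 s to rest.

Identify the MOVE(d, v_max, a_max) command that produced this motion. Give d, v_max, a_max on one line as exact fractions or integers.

d=72 v_max=6 a_max=1

a_max = 6/6 = 1
d_a = ½·6·6 = 18; d_c = 6·6 = 36
d = 2·18 + 36 = 72
t_c = 6 > 0 so v_max = 6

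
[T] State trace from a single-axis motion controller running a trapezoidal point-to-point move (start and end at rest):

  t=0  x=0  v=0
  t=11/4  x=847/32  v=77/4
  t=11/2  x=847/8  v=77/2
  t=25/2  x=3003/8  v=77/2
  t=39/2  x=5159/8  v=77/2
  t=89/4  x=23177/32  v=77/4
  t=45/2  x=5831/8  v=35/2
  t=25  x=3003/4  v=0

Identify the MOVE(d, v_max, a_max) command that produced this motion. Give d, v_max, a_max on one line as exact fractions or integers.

final state: t=25, x=3003/4, v=0 → d = 3003/4
a_max = (77/4−0)/(11/4−0) = 7
max v = 77/2 over t∈[11/2,39/2] → v_max = 77/2
check: 77/2·(11/2+14) = 3003/4 ✓

d=3003/4 v_max=77/2 a_max=7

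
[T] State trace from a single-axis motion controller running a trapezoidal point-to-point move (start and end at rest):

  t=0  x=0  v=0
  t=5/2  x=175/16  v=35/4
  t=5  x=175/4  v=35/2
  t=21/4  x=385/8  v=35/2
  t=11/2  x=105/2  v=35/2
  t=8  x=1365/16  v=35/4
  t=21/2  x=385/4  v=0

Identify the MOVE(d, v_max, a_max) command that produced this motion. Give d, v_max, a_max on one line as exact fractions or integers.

final state: t=21/2, x=385/4, v=0 → d = 385/4
a_max = (35/4−0)/(5/2−0) = 7/2
max v = 35/2 over t∈[5,11/2] → v_max = 35/2
check: 35/2·(5+1/2) = 385/4 ✓

d=385/4 v_max=35/2 a_max=7/2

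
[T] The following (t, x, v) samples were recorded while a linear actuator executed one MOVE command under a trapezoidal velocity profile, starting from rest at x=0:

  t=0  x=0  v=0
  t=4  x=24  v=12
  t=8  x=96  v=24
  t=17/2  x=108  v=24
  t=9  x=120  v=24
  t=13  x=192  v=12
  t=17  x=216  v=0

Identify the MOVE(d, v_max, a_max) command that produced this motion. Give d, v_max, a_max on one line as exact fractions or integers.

d=216 v_max=24 a_max=3

final state: t=17, x=216, v=0 → d = 216
a_max = (12−0)/(4−0) = 3
max v = 24 over t∈[8,9] → v_max = 24
check: 24·(8+1) = 216 ✓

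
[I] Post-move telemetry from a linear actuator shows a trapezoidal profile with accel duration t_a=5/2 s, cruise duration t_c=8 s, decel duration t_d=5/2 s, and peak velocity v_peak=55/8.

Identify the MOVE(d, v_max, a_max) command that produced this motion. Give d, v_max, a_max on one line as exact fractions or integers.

d=1155/16 v_max=55/8 a_max=11/4

a_max = (55/8)/(5/2) = 11/4
d_a = ½·55/8·5/2 = 275/32; d_c = 55/8·8 = 55
d = 2·275/32 + 55 = 1155/16
t_c = 8 > 0 ⇒ limit active, v_max = 55/8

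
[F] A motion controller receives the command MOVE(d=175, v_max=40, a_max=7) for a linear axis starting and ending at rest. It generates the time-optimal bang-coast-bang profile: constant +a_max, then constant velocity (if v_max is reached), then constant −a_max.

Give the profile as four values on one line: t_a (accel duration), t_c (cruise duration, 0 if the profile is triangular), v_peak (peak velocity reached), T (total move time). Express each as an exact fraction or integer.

t_a=5 t_c=0 v_peak=35 T=10

(v_max)²/a_max = 40²/7 = 1600/7
175 < 1600/7 → triangular
v_peak = √(175·7) = √1225 = 35
t_a = 35/7 = 5; t_c = 0
T = 2·5 = 10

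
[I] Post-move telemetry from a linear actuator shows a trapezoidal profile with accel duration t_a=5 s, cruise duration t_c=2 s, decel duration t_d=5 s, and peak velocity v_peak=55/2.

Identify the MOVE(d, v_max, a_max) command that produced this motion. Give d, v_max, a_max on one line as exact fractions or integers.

a_max = (55/2)/5 = 11/2
d_a = ½·55/2·5 = 275/4; d_c = 55/2·2 = 55
d = 2·275/4 + 55 = 385/2
t_c = 2 > 0 → v_max = v_peak = 55/2

d=385/2 v_max=55/2 a_max=11/2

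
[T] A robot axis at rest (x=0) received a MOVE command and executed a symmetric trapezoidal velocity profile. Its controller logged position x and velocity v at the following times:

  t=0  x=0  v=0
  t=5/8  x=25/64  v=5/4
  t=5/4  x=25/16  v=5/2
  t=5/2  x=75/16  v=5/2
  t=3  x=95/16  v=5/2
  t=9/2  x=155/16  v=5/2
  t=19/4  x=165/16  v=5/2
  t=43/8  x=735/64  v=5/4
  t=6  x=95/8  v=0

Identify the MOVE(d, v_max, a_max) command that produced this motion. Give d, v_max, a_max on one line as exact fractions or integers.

d=95/8 v_max=5/2 a_max=2

final state: t=6, x=95/8, v=0 → d = 95/8
a_max = (5/4−0)/(5/8−0) = 2
max v = 5/2 over t∈[5/4,19/4] → v_max = 5/2
check: 5/2·(5/4+7/2) = 95/8 ✓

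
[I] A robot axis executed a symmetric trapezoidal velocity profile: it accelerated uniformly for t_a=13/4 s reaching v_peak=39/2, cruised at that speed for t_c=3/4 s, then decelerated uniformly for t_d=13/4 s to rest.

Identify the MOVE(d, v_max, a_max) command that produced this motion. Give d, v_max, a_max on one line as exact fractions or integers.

a_max = (39/2)/(13/4) = 6
d_a = ½·39/2·13/4 = 507/16; d_c = 39/2·3/4 = 117/8
d = 2·507/16 + 117/8 = 78
t_c = 3/4 > 0 so v_max = 39/2

d=78 v_max=39/2 a_max=6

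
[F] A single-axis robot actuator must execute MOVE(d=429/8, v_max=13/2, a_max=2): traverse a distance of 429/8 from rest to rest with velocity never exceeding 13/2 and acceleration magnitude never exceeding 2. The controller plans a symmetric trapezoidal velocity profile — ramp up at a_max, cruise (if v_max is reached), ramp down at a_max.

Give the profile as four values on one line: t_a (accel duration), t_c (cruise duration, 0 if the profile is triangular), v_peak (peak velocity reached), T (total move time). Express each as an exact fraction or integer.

t_a=13/4 t_c=5 v_peak=13/2 T=23/2

(v_max)²/a_max = (13/2)²/2 = 169/8
429/8 ≥ 169/8 → trapezoidal
t_a = (13/2)/2 = 13/4; v_peak = 13/2
d_cruise = 429/8 − 169/8 = 65/2; t_c = (65/2)/(13/2) = 5
T = 2·13/4 + 5 = 23/2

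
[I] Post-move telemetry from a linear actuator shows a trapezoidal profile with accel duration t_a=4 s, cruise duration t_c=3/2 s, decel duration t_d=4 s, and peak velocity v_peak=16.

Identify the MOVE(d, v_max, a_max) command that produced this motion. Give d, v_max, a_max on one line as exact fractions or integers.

a_max = 16/4 = 4
d_a = ½·16·4 = 32; d_c = 16·3/2 = 24
d = 2·32 + 24 = 88
t_c = 3/2 > 0 → v_max = v_peak = 16

d=88 v_max=16 a_max=4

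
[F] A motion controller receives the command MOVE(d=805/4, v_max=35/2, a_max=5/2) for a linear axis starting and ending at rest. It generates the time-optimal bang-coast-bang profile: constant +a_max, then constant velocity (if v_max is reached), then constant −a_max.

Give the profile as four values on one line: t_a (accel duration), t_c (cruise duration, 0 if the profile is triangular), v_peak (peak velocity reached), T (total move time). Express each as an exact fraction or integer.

(v_max)²/a_max = (35/2)²/(5/2) = 245/2
805/4 ≥ 245/2 ⇒ cruise phase
t_a = (35/2)/(5/2) = 7; v_peak = 35/2
d_cruise = 805/4 − 245/2 = 315/4; t_c = (315/4)/(35/2) = 9/2
T = 2·7 + 9/2 = 37/2

t_a=7 t_c=9/2 v_peak=35/2 T=37/2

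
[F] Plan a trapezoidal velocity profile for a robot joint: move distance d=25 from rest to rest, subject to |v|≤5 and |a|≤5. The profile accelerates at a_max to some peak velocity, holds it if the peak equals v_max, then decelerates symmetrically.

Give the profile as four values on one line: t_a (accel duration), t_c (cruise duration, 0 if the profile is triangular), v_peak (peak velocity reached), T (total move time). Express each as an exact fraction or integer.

t_a=1 t_c=4 v_peak=5 T=6

v_max²/a_max = 5²/5 = 5
25 ≥ 5 → trapezoidal
t_a = 5/5 = 1; v_peak = 5
d_cruise = 25 − 5 = 20; t_c = 20/5 = 4
T = 2·1 + 4 = 6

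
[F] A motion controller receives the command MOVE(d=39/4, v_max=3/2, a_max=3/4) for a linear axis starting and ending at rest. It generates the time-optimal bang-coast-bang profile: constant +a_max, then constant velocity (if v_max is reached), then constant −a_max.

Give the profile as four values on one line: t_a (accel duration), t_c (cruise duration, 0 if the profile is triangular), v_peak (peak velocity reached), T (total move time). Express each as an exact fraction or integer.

t_a=2 t_c=9/2 v_peak=3/2 T=17/2

v_max²/a_max = (3/2)²/(3/4) = 3
39/4 ≥ 3 so v_max reached
t_a = (3/2)/(3/4) = 2; v_peak = 3/2
d_cruise = 39/4 − 3 = 27/4; t_c = (27/4)/(3/2) = 9/2
T = 2·2 + 9/2 = 17/2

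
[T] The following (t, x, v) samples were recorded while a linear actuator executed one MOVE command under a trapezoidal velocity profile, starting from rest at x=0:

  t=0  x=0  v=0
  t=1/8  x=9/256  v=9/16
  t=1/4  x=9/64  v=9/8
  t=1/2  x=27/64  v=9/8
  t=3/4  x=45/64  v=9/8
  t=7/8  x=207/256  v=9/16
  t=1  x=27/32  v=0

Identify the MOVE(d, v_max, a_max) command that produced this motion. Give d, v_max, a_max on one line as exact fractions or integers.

final state: t=1, x=27/32, v=0 → d = 27/32
a_max = (9/16−0)/(1/8−0) = 9/2
max v = 9/8 over t∈[1/4,3/4] → v_max = 9/8
check: 9/8·(1/4+1/2) = 27/32 ✓

d=27/32 v_max=9/8 a_max=9/2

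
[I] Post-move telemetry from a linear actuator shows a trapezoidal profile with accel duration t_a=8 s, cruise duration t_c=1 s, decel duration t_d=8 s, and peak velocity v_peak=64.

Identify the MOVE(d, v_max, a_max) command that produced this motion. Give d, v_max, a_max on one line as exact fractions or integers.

a_max = 64/8 = 8
d_a = ½·64·8 = 256; d_c = 64·1 = 64
d = 2·256 + 64 = 576
t_c = 1 > 0 so v_max = 64

d=576 v_max=64 a_max=8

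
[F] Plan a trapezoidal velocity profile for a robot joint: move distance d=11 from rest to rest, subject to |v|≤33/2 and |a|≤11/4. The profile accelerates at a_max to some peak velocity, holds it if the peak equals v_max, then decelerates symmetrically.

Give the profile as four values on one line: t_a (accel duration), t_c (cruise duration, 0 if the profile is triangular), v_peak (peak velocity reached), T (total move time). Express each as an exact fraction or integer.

vₘ²/aₘ = (33/2)²/(11/4) = 99
11 < 99 ⇒ no cruise
v_peak = √(11·11/4) = √(121/4) = 11/2
t_a = (11/2)/(11/4) = 2; t_c = 0
T = 2·2 = 4

t_a=2 t_c=0 v_peak=11/2 T=4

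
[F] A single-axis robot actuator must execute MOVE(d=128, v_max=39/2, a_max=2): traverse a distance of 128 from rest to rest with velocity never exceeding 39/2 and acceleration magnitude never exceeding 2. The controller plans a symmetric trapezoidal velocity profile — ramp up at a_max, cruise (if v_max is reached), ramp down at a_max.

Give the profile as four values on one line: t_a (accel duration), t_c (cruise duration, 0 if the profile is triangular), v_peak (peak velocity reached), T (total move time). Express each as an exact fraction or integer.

t_a=8 t_c=0 v_peak=16 T=16

(v_max)²/a_max = (39/2)²/2 = 1521/8
128 < 1521/8 → triangular
v_peak = √(128·2) = √256 = 16
t_a = 16/2 = 8; t_c = 0
T = 2·8 = 16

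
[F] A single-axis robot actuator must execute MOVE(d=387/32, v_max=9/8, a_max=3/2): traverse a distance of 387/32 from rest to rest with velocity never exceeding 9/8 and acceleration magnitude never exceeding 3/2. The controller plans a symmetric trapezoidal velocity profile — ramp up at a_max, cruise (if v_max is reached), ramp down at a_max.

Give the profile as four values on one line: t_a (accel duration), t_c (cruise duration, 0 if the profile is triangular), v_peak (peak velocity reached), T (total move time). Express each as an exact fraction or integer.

t_a=3/4 t_c=10 v_peak=9/8 T=23/2

v_max²/a_max = (9/8)²/(3/2) = 27/32
387/32 ≥ 27/32 ⇒ cruise phase
t_a = (9/8)/(3/2) = 3/4; v_peak = 9/8
d_cruise = 387/32 − 27/32 = 45/4; t_c = (45/4)/(9/8) = 10
T = 2·3/4 + 10 = 23/2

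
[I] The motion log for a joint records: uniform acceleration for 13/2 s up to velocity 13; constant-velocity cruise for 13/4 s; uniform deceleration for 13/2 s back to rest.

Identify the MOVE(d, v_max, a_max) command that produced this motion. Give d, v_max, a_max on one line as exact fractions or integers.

d=507/4 v_max=13 a_max=2

a_max = 13/(13/2) = 2
d_a = ½·13·13/2 = 169/4; d_c = 13·13/4 = 169/4
d = 2·169/4 + 169/4 = 507/4
t_c = 13/4 > 0 so v_max = 13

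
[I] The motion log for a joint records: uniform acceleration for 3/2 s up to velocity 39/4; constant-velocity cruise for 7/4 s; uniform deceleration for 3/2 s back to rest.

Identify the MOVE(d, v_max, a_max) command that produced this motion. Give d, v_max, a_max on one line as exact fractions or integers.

d=507/16 v_max=39/4 a_max=13/2

a_max = (39/4)/(3/2) = 13/2
d_a = ½·39/4·3/2 = 117/16; d_c = 39/4·7/4 = 273/16
d = 2·117/16 + 273/16 = 507/16
t_c = 7/4 > 0 → v_max = v_peak = 39/4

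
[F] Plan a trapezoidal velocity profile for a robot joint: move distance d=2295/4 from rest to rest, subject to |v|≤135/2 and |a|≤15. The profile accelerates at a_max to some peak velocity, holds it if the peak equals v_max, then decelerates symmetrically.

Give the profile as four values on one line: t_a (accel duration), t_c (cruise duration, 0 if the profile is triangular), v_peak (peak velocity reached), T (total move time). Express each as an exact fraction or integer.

t_a=9/2 t_c=4 v_peak=135/2 T=13

(v_max)²/a_max = (135/2)²/15 = 1215/4
2295/4 ≥ 1215/4 ⇒ cruise phase
t_a = (135/2)/15 = 9/2; v_peak = 135/2
d_cruise = 2295/4 − 1215/4 = 270; t_c = 270/(135/2) = 4
T = 2·9/2 + 4 = 13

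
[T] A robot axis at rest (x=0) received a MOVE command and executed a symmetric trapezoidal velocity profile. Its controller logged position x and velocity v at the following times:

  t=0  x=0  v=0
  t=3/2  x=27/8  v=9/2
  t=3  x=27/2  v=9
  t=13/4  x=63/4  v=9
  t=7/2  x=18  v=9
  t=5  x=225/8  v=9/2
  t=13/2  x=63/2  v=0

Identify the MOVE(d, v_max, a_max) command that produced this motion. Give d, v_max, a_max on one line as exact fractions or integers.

d=63/2 v_max=9 a_max=3

final state: t=13/2, x=63/2, v=0 → d = 63/2
a_max = (9/2−0)/(3/2−0) = 3
max v = 9 over t∈[3,7/2] → v_max = 9
check: 9·(3+1/2) = 63/2 ✓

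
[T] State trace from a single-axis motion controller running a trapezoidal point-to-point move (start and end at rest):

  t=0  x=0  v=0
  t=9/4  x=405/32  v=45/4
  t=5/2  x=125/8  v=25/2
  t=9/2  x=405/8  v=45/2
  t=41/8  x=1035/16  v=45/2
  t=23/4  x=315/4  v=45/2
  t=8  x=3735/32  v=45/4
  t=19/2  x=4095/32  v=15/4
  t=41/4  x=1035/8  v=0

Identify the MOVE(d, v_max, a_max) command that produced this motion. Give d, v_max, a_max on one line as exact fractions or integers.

final state: t=41/4, x=1035/8, v=0 → d = 1035/8
a_max = (45/4−0)/(9/4−0) = 5
max v = 45/2 over t∈[9/2,23/4] → v_max = 45/2
check: 45/2·(9/2+5/4) = 1035/8 ✓

d=1035/8 v_max=45/2 a_max=5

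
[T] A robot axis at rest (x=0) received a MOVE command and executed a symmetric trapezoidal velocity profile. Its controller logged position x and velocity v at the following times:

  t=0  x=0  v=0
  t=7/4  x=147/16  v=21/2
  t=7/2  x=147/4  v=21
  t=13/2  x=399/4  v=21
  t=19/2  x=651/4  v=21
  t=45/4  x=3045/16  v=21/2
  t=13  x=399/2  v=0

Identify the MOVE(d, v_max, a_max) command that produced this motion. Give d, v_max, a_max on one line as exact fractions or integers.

d=399/2 v_max=21 a_max=6

final state: t=13, x=399/2, v=0 → d = 399/2
a_max = (21/2−0)/(7/4−0) = 6
max v = 21 over t∈[7/2,19/2] → v_max = 21
check: 21·(7/2+6) = 399/2 ✓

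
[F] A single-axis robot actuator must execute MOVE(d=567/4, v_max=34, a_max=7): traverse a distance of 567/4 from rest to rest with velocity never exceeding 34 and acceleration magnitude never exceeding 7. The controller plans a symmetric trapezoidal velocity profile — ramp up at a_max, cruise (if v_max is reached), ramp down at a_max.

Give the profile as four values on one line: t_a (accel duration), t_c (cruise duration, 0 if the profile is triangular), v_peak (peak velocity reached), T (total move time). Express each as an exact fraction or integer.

t_a=9/2 t_c=0 v_peak=63/2 T=9

v_max²/a_max = 34²/7 = 1156/7
567/4 < 1156/7 so t_c = 0
v_peak = √(567/4·7) = √(3969/4) = 63/2
t_a = (63/2)/7 = 9/2; t_c = 0
T = 2·9/2 = 9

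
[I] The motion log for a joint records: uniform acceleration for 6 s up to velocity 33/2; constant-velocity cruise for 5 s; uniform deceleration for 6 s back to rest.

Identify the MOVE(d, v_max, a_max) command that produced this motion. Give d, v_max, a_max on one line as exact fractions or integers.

a_max = (33/2)/6 = 11/4
d_a = ½·33/2·6 = 99/2; d_c = 33/2·5 = 165/2
d = 2·99/2 + 165/2 = 363/2
t_c = 5 > 0 → v_max = v_peak = 33/2

d=363/2 v_max=33/2 a_max=11/4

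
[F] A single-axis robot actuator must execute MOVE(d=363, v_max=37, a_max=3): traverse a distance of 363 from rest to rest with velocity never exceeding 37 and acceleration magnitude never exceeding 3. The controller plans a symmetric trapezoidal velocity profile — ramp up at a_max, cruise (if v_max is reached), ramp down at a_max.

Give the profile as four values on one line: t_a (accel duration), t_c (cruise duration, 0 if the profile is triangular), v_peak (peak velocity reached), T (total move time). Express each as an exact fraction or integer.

t_a=11 t_c=0 v_peak=33 T=22

vₘ²/aₘ = 37²/3 = 1369/3
363 < 1369/3 so t_c = 0
v_peak = √(363·3) = √1089 = 33
t_a = 33/3 = 11; t_c = 0
T = 2·11 = 22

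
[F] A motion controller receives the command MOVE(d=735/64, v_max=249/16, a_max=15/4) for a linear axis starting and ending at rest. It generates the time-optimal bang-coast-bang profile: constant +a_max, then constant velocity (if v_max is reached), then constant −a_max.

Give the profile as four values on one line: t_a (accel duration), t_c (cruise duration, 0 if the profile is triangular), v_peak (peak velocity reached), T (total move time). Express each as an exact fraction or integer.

(v_max)²/a_max = (249/16)²/(15/4) = 20667/320
735/64 < 20667/320 → triangular
v_peak = √(735/64·15/4) = √(11025/256) = 105/16
t_a = (105/16)/(15/4) = 7/4; t_c = 0
T = 2·7/4 = 7/2

t_a=7/4 t_c=0 v_peak=105/16 T=7/2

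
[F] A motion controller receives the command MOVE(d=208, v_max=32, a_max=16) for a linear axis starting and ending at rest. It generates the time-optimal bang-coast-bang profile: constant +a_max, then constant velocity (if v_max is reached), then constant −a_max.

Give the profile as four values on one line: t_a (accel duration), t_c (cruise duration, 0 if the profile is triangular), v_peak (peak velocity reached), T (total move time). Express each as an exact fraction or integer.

t_a=2 t_c=9/2 v_peak=32 T=17/2

(v_max)²/a_max = 32²/16 = 64
208 ≥ 64 so v_max reached
t_a = 32/16 = 2; v_peak = 32
d_cruise = 208 − 64 = 144; t_c = 144/32 = 9/2
T = 2·2 + 9/2 = 17/2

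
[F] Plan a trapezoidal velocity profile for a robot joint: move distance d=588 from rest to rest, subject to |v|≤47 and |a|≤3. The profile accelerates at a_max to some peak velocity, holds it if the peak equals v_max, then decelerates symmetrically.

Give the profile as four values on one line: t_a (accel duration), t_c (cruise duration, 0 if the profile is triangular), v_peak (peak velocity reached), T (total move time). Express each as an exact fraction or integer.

t_a=14 t_c=0 v_peak=42 T=28

vₘ²/aₘ = 47²/3 = 2209/3
588 < 2209/3 so t_c = 0
v_peak = √(588·3) = √1764 = 42
t_a = 42/3 = 14; t_c = 0
T = 2·14 = 28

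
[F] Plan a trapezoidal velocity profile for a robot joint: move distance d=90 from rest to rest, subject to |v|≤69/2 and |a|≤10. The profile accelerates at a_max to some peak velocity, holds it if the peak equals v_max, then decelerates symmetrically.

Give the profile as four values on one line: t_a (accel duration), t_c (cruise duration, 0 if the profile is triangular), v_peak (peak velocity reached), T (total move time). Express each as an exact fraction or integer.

t_a=3 t_c=0 v_peak=30 T=6

vₘ²/aₘ = (69/2)²/10 = 4761/40
90 < 4761/40 ⇒ no cruise
v_peak = √(90·10) = √900 = 30
t_a = 30/10 = 3; t_c = 0
T = 2·3 = 6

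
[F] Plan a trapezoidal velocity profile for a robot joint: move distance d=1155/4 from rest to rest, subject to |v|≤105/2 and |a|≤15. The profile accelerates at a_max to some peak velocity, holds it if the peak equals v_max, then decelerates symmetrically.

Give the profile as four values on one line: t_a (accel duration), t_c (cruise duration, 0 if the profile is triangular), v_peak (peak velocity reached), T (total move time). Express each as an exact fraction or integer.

(v_max)²/a_max = (105/2)²/15 = 735/4
1155/4 ≥ 735/4 so v_max reached
t_a = (105/2)/15 = 7/2; v_peak = 105/2
d_cruise = 1155/4 − 735/4 = 105; t_c = 105/(105/2) = 2
T = 2·7/2 + 2 = 9

t_a=7/2 t_c=2 v_peak=105/2 T=9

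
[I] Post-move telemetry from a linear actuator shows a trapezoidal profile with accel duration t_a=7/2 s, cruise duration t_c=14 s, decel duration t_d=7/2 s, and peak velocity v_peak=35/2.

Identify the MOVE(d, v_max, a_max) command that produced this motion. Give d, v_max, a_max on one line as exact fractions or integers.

a_max = (35/2)/(7/2) = 5
d_a = ½·35/2·7/2 = 245/8; d_c = 35/2·14 = 245
d = 2·245/8 + 245 = 1225/4
t_c = 14 > 0 so v_max = 35/2

d=1225/4 v_max=35/2 a_max=5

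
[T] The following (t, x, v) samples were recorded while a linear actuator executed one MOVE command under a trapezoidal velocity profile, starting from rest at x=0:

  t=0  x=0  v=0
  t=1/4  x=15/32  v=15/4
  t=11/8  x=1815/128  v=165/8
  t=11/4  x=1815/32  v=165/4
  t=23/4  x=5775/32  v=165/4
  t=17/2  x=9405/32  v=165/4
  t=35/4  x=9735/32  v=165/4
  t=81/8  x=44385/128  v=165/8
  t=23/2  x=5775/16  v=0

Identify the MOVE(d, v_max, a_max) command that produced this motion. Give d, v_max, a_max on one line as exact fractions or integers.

d=5775/16 v_max=165/4 a_max=15

final state: t=23/2, x=5775/16, v=0 → d = 5775/16
a_max = (15/4−0)/(1/4−0) = 15
max v = 165/4 over t∈[11/4,35/4] → v_max = 165/4
check: 165/4·(11/4+6) = 5775/16 ✓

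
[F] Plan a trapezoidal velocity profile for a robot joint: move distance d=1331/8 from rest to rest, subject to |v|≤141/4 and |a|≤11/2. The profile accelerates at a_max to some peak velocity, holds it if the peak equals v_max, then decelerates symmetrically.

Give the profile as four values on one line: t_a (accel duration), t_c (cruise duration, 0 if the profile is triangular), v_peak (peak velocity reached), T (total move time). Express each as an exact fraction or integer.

t_a=11/2 t_c=0 v_peak=121/4 T=11

v_max²/a_max = (141/4)²/(11/2) = 19881/88
1331/8 < 19881/88 so t_c = 0
v_peak = √(1331/8·11/2) = √(14641/16) = 121/4
t_a = (121/4)/(11/2) = 11/2; t_c = 0
T = 2·11/2 = 11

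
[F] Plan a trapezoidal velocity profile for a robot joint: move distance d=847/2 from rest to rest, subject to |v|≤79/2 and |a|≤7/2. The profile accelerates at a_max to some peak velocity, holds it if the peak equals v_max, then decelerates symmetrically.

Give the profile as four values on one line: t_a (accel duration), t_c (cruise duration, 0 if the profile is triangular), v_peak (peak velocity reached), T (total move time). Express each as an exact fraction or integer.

t_a=11 t_c=0 v_peak=77/2 T=22

vₘ²/aₘ = (79/2)²/(7/2) = 6241/14
847/2 < 6241/14 so t_c = 0
v_peak = √(847/2·7/2) = √(5929/4) = 77/2
t_a = (77/2)/(7/2) = 11; t_c = 0
T = 2·11 = 22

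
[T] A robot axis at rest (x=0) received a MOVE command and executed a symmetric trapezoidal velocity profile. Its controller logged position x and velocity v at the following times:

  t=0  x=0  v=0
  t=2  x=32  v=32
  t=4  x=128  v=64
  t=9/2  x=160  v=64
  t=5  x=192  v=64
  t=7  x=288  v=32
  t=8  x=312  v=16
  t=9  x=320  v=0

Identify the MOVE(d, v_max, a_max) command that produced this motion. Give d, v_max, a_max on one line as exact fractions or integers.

d=320 v_max=64 a_max=16

final state: t=9, x=320, v=0 → d = 320
a_max = (32−0)/(2−0) = 16
max v = 64 over t∈[4,5] → v_max = 64
check: 64·(4+1) = 320 ✓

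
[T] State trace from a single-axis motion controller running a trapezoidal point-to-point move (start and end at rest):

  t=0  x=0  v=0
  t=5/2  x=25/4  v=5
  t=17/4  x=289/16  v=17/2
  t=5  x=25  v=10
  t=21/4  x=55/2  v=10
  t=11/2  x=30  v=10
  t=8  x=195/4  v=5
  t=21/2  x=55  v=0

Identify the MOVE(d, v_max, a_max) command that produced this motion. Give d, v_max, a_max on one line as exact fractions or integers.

d=55 v_max=10 a_max=2

final state: t=21/2, x=55, v=0 → d = 55
a_max = (5−0)/(5/2−0) = 2
max v = 10 over t∈[5,11/2] → v_max = 10
check: 10·(5+1/2) = 55 ✓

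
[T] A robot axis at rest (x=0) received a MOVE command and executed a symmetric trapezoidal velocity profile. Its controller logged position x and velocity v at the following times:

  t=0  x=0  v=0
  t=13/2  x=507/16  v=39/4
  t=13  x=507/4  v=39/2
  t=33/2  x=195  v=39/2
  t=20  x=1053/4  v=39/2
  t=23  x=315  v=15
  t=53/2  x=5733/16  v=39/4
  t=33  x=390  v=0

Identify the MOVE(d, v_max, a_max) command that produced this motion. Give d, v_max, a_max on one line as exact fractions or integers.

d=390 v_max=39/2 a_max=3/2

final state: t=33, x=390, v=0 → d = 390
a_max = (39/4−0)/(13/2−0) = 3/2
max v = 39/2 over t∈[13,20] → v_max = 39/2
check: 39/2·(13+7) = 390 ✓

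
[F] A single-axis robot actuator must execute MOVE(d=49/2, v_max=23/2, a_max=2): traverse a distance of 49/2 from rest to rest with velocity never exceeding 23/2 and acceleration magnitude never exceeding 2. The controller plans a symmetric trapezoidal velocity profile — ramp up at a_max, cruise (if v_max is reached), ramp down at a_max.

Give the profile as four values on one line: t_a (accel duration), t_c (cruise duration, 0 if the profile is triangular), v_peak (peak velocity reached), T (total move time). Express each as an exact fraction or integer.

t_a=7/2 t_c=0 v_peak=7 T=7

v_max²/a_max = (23/2)²/2 = 529/8
49/2 < 529/8 ⇒ no cruise
v_peak = √(49/2·2) = √49 = 7
t_a = 7/2; t_c = 0
T = 2·7/2 = 7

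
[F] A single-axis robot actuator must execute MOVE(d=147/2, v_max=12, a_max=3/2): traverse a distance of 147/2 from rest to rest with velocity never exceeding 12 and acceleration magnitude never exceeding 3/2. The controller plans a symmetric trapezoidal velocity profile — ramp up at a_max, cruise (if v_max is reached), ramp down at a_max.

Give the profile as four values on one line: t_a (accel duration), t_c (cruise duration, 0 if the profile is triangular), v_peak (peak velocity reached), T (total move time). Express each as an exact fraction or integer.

t_a=7 t_c=0 v_peak=21/2 T=14

(v_max)²/a_max = 12²/(3/2) = 96
147/2 < 96 ⇒ no cruise
v_peak = √(147/2·3/2) = √(441/4) = 21/2
t_a = (21/2)/(3/2) = 7; t_c = 0
T = 2·7 = 14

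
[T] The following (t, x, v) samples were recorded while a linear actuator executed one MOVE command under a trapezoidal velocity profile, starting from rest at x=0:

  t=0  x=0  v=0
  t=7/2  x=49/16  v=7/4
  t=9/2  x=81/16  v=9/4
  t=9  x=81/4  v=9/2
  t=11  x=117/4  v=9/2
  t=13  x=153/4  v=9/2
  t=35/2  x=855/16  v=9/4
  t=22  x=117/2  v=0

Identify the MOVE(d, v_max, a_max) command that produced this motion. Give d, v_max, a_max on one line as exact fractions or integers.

d=117/2 v_max=9/2 a_max=1/2

final state: t=22, x=117/2, v=0 → d = 117/2
a_max = (7/4−0)/(7/2−0) = 1/2
max v = 9/2 over t∈[9,13] → v_max = 9/2
check: 9/2·(9+4) = 117/2 ✓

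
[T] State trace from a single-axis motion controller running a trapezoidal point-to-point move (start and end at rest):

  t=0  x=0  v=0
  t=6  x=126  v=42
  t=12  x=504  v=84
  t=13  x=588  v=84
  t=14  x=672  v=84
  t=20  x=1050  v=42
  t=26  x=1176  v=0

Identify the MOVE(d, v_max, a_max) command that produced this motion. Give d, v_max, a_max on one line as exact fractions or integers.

d=1176 v_max=84 a_max=7

final state: t=26, x=1176, v=0 → d = 1176
a_max = (42−0)/(6−0) = 7
max v = 84 over t∈[12,14] → v_max = 84
check: 84·(12+2) = 1176 ✓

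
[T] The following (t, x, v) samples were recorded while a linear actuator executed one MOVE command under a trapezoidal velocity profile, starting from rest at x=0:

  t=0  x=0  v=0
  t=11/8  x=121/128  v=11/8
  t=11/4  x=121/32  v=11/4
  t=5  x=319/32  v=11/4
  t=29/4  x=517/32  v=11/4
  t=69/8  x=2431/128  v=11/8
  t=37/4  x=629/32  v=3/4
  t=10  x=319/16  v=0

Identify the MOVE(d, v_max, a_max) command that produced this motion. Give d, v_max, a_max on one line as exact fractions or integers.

d=319/16 v_max=11/4 a_max=1

final state: t=10, x=319/16, v=0 → d = 319/16
a_max = (11/8−0)/(11/8−0) = 1
max v = 11/4 over t∈[11/4,29/4] → v_max = 11/4
check: 11/4·(11/4+9/2) = 319/16 ✓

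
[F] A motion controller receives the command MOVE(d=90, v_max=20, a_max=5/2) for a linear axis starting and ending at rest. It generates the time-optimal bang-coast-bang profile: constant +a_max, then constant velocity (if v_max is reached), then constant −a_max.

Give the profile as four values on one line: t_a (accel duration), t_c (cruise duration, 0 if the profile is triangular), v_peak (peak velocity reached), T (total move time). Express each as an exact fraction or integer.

t_a=6 t_c=0 v_peak=15 T=12

v_max²/a_max = 20²/(5/2) = 160
90 < 160 → triangular
v_peak = √(90·5/2) = √225 = 15
t_a = 15/(5/2) = 6; t_c = 0
T = 2·6 = 12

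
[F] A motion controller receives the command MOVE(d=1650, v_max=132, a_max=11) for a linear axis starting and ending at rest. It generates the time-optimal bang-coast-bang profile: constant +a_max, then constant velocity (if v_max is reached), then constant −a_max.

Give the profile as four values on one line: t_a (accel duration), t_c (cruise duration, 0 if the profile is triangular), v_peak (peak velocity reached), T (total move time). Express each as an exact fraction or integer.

v_max²/a_max = 132²/11 = 1584
1650 ≥ 1584 → trapezoidal
t_a = 132/11 = 12; v_peak = 132
d_cruise = 1650 − 1584 = 66; t_c = 66/132 = 1/2
T = 2·12 + 1/2 = 49/2

t_a=12 t_c=1/2 v_peak=132 T=49/2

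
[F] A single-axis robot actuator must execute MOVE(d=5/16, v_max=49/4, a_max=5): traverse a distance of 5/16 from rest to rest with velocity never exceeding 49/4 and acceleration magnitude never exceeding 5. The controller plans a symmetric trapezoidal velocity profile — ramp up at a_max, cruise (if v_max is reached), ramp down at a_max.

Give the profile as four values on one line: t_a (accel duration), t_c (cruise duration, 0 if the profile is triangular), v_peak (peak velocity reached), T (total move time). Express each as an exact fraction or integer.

t_a=1/4 t_c=0 v_peak=5/4 T=1/2

(v_max)²/a_max = (49/4)²/5 = 2401/80
5/16 < 2401/80 → triangular
v_peak = √(5/16·5) = √(25/16) = 5/4
t_a = (5/4)/5 = 1/4; t_c = 0
T = 2·1/4 = 1/2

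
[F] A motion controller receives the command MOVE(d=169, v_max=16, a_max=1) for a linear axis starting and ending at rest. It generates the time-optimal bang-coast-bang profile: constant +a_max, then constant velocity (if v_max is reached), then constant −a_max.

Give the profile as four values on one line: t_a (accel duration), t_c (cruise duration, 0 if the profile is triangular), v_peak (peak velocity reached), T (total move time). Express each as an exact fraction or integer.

vₘ²/aₘ = 16²/1 = 256
169 < 256 → triangular
v_peak = √(169·1) = √169 = 13
t_a = 13/1 = 13; t_c = 0
T = 2·13 = 26

t_a=13 t_c=0 v_peak=13 T=26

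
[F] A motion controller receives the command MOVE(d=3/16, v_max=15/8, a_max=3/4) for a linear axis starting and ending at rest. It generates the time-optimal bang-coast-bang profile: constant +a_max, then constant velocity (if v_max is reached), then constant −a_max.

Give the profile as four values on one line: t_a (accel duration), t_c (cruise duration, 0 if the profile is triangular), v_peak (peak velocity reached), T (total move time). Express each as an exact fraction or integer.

t_a=1/2 t_c=0 v_peak=3/8 T=1

(v_max)²/a_max = (15/8)²/(3/4) = 75/16
3/16 < 75/16 so t_c = 0
v_peak = √(3/16·3/4) = √(9/64) = 3/8
t_a = (3/8)/(3/4) = 1/2; t_c = 0
T = 2·1/2 = 1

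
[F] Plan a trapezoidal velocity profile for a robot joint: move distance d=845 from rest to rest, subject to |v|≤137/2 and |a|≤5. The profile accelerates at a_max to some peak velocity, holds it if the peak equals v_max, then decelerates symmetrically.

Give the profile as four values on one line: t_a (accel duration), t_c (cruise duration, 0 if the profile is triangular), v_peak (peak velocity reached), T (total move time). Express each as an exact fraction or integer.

(v_max)²/a_max = (137/2)²/5 = 18769/20
845 < 18769/20 ⇒ no cruise
v_peak = √(845·5) = √4225 = 65
t_a = 65/5 = 13; t_c = 0
T = 2·13 = 26

t_a=13 t_c=0 v_peak=65 T=26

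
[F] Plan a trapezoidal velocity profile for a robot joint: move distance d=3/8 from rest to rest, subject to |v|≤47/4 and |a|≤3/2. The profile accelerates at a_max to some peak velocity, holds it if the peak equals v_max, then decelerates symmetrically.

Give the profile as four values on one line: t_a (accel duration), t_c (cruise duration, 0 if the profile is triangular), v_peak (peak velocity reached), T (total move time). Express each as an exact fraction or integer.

t_a=1/2 t_c=0 v_peak=3/4 T=1

v_max²/a_max = (47/4)²/(3/2) = 2209/24
3/8 < 2209/24 ⇒ no cruise
v_peak = √(3/8·3/2) = √(9/16) = 3/4
t_a = (3/4)/(3/2) = 1/2; t_c = 0
T = 2·1/2 = 1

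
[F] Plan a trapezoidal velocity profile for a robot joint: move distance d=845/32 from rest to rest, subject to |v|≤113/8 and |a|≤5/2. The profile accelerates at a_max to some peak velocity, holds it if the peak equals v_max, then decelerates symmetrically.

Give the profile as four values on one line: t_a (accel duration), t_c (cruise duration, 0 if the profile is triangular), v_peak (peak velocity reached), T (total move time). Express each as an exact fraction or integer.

t_a=13/4 t_c=0 v_peak=65/8 T=13/2

v_max²/a_max = (113/8)²/(5/2) = 12769/160
845/32 < 12769/160 ⇒ no cruise
v_peak = √(845/32·5/2) = √(4225/64) = 65/8
t_a = (65/8)/(5/2) = 13/4; t_c = 0
T = 2·13/4 = 13/2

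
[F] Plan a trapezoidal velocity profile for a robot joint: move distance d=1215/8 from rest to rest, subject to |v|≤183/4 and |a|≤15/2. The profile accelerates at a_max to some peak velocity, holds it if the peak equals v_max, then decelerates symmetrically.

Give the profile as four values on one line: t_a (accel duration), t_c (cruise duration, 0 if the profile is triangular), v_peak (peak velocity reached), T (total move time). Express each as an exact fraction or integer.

t_a=9/2 t_c=0 v_peak=135/4 T=9

v_max²/a_max = (183/4)²/(15/2) = 11163/40
1215/8 < 11163/40 so t_c = 0
v_peak = √(1215/8·15/2) = √(18225/16) = 135/4
t_a = (135/4)/(15/2) = 9/2; t_c = 0
T = 2·9/2 = 9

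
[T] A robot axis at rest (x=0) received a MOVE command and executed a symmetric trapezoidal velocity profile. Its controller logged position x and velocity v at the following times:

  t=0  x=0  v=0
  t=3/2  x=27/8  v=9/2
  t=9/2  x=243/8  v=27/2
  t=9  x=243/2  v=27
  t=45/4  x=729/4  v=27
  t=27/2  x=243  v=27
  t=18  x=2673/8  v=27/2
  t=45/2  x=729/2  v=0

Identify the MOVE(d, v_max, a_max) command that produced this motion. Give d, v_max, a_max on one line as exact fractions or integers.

final state: t=45/2, x=729/2, v=0 → d = 729/2
a_max = (9/2−0)/(3/2−0) = 3
max v = 27 over t∈[9,27/2] → v_max = 27
check: 27·(9+9/2) = 729/2 ✓

d=729/2 v_max=27 a_max=3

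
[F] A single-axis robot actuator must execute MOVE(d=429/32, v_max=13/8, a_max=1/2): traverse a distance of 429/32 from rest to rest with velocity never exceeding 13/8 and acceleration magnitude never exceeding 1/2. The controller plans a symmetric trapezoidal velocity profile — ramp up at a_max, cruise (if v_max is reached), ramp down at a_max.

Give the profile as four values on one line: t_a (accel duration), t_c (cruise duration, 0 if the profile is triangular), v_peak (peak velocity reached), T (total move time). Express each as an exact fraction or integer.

t_a=13/4 t_c=5 v_peak=13/8 T=23/2

vₘ²/aₘ = (13/8)²/(1/2) = 169/32
429/32 ≥ 169/32 ⇒ cruise phase
t_a = (13/8)/(1/2) = 13/4; v_peak = 13/8
d_cruise = 429/32 − 169/32 = 65/8; t_c = (65/8)/(13/8) = 5
T = 2·13/4 + 5 = 23/2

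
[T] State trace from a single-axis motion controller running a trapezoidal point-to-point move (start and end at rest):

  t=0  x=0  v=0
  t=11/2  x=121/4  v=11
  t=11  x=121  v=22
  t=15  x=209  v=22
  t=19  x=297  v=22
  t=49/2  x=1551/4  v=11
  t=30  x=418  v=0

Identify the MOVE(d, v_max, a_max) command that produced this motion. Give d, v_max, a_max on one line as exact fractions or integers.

final state: t=30, x=418, v=0 → d = 418
a_max = (11−0)/(11/2−0) = 2
max v = 22 over t∈[11,19] → v_max = 22
check: 22·(11+8) = 418 ✓

d=418 v_max=22 a_max=2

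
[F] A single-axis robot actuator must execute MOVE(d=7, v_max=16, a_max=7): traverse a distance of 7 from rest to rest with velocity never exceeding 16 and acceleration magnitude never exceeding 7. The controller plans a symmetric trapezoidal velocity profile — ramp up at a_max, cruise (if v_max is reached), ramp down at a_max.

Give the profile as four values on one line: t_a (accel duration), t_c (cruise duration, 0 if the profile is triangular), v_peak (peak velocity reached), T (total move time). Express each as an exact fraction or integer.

t_a=1 t_c=0 v_peak=7 T=2

vₘ²/aₘ = 16²/7 = 256/7
7 < 256/7 so t_c = 0
v_peak = √(7·7) = √49 = 7
t_a = 7/7 = 1; t_c = 0
T = 2·1 = 2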